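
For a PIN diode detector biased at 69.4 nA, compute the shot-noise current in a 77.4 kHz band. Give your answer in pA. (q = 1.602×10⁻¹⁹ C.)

41.5 pA

I_n = √(2qI·B)
2qI·B = 2 × 1.602×10⁻¹⁹ × 6.94×10⁻⁸ × 7.74×10⁴ = 1.72×10⁻²¹ A²
I_n = √(1.72×10⁻²¹) = 4.15×10⁻¹¹ A = 41.5 pA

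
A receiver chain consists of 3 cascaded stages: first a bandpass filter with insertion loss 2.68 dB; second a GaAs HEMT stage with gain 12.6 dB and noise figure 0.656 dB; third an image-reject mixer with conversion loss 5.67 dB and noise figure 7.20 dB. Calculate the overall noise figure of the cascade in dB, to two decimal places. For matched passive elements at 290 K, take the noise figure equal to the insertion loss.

Convert to linear (a loss of L dB is a gain of −L dB): F_i = 10^(NF_i/10), G_i = 10^(G_i,dB/10)
  Stage 1: F_1 = 10^(2.68/10) = 1.854, G_1 = 10^(−2.68/10) = 0.5395
  Stage 2: F_2 = 10^(0.656/10) = 1.163, G_2 = 10^(12.6/10) = 18.20
  Stage 3: F_3 = 10^(7.20/10) = 5.248, G_3 = 10^(−5.67/10) = 0.2710
Friis cascade:
  F = 1.854 + (1.163 − 1)/0.5395 + (5.248 − 1)/9.817 = 2.588
NF = 10 log₁₀(2.588) = 4.13 dB

4.13 dB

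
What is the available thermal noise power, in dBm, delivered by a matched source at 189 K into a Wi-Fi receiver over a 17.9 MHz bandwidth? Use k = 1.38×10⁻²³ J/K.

−103.3 dBm

P_n = kTB = 1.38×10⁻²³ × 189 × 1.79×10⁷ = 4.67×10⁻¹⁴ W
In dBm: 10 log₁₀(4.67×10⁻¹⁴ / 10⁻³) = −103.3 dBm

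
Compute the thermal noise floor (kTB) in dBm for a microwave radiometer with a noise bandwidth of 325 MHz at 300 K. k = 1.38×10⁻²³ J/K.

−88.7 dBm

P_n = kTB = 1.38×10⁻²³ × 300 × 3.25×10⁸ = 1.35×10⁻¹² W
In dBm: 10 log₁₀(1.35×10⁻¹² / 10⁻³) = −88.7 dBm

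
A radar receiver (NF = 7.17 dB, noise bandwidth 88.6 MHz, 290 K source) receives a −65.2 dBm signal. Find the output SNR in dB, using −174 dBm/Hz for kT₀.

Noise floor: N = −174 + 10 log₁₀(B) + NF
10 log₁₀(8.86×10⁷) = 79.47 dB
N = −174 + 79.47 + 7.17 = −87.36 dBm
SNR = P_sig − N = −65.2 − (−87.36) = 22.16 dB → 22.2 dB

22.2 dB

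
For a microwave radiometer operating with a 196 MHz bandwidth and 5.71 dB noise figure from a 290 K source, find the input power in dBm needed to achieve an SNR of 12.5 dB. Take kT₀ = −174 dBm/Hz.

Sensitivity = −174 + 10 log₁₀(B) + NF + SNR_min
= −174 + 82.92 + 5.71 + 12.5
= −72.87 dBm → −72.9 dBm

−72.9 dBm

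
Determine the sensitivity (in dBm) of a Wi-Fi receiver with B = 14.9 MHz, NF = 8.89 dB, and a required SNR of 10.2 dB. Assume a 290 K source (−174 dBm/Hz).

Sensitivity = −174 + 10 log₁₀(B) + NF + SNR_min
= −174 + 71.73 + 8.89 + 10.2
= −83.18 dBm → −83.2 dBm

−83.2 dBm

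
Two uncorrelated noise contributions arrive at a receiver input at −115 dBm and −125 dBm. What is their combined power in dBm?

−114.6 dBm

Convert to linear, add, convert back:
P₁ = 3.16×10⁻¹⁵ W, P₂ = 3.16×10⁻¹⁶ W
P_tot = 3.48×10⁻¹⁵ W → 10 log₁₀(P_tot / 10⁻³) = −114.6 dBm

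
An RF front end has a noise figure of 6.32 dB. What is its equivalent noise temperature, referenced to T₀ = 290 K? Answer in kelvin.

953 K

F = 10^(6.32/10) = 4.28549
T_e = (F − 1)·T₀ = (4.28549 − 1) × 290 = 953 K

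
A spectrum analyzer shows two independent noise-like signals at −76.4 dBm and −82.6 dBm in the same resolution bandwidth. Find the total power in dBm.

Convert to linear, add, convert back:
P₁ = 2.29×10⁻¹¹ W, P₂ = 5.50×10⁻¹² W
P_tot = 2.84×10⁻¹¹ W → 10 log₁₀(P_tot / 10⁻³) = −75.5 dBm

−75.5 dBm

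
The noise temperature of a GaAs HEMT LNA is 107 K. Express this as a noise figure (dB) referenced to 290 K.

F = 1 + T_e/T₀ = 1 + 107/290 = 1.36897
NF = 10 log₁₀(1.36897) = 1.36 dB

1.36 dB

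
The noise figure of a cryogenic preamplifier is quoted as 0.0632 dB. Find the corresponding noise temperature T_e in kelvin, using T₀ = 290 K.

F = 10^(0.0632/10) = 1.01466
T_e = (F − 1)·T₀ = (1.01466 − 1) × 290 = 4.25 K

4.25 K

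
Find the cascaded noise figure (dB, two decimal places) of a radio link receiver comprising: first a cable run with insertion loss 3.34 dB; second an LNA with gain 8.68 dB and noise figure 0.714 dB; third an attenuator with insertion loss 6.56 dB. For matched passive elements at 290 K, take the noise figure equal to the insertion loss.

5.53 dB

Convert to linear (a loss of L dB is a gain of −L dB): F_i = 10^(NF_i/10), G_i = 10^(G_i,dB/10)
  Stage 1: F_1 = 10^(3.34/10) = 2.158, G_1 = 10^(−3.34/10) = 0.4634
  Stage 2: F_2 = 10^(0.714/10) = 1.179, G_2 = 10^(8.68/10) = 7.379
  Stage 3: F_3 = 10^(6.56/10) = 4.529, G_3 = 10^(−6.56/10) = 0.2208
Friis cascade:
  F = 2.158 + (1.179 − 1)/0.4634 + (4.529 − 1)/3.420 = 3.575
NF = 10 log₁₀(3.575) = 5.53 dB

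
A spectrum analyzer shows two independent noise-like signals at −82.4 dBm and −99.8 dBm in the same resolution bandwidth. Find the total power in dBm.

Convert to linear, add, convert back:
P₁ = 5.75×10⁻¹² W, P₂ = 1.05×10⁻¹³ W
P_tot = 5.86×10⁻¹² W → 10 log₁₀(P_tot / 10⁻³) = −82.3 dBm

−82.3 dBm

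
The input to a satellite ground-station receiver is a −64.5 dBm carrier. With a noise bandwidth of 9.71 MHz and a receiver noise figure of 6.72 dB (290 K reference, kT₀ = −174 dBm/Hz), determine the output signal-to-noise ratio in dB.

32.9 dB

Noise floor: N = −174 + 10 log₁₀(B) + NF
10 log₁₀(9.71×10⁶) = 69.87 dB
N = −174 + 69.87 + 6.72 = −97.41 dBm
SNR = P_sig − N = −64.5 − (−97.41) = 32.91 dB → 32.9 dB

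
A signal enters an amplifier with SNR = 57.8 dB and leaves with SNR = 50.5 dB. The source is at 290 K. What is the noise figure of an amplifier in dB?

NF (dB) = SNR_in(dB) − SNR_out(dB) when the source is at T₀
NF = 57.8 − 50.5 = 7.3 dB

7.3 dB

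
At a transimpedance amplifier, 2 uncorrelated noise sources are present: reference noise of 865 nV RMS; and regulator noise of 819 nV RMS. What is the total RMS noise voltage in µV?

1.19 µV

Uncorrelated sources add in power (mean-square): V_tot = √(ΣV_i²)
V_tot = √[(8.65×10⁻⁷)² + (8.19×10⁻⁷)²] = 1.19×10⁻⁶ V = 1.19 µV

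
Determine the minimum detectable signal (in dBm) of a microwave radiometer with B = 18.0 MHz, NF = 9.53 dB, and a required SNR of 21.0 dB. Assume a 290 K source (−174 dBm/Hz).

−70.9 dBm

Sensitivity = −174 + 10 log₁₀(B) + NF + SNR_min
= −174 + 72.55 + 9.53 + 21.0
= −70.92 dBm → −70.9 dBm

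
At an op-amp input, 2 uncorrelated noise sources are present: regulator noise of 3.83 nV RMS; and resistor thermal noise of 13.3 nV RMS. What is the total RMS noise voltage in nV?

Uncorrelated sources add in power (mean-square): V_tot = √(ΣV_i²)
V_tot = √[(3.83×10⁻⁹)² + (1.33×10⁻⁸)²] = 1.38×10⁻⁸ V = 13.8 nV

13.8 nV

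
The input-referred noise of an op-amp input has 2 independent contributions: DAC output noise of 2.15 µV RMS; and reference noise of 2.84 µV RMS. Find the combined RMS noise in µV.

3.56 µV

Uncorrelated sources add in power (mean-square): V_tot = √(ΣV_i²)
V_tot = √[(2.15×10⁻⁶)² + (2.84×10⁻⁶)²] = 3.56×10⁻⁶ V = 3.56 µV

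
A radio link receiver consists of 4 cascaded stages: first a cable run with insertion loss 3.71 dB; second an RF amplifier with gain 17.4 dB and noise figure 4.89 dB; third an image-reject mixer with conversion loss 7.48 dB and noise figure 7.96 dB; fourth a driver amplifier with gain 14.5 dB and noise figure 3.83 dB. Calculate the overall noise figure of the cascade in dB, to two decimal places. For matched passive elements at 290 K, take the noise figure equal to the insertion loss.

Convert to linear (a loss of L dB is a gain of −L dB): F_i = 10^(NF_i/10), G_i = 10^(G_i,dB/10)
  Stage 1: F_1 = 10^(3.71/10) = 2.350, G_1 = 10^(−3.71/10) = 0.4256
  Stage 2: F_2 = 10^(4.89/10) = 3.083, G_2 = 10^(17.4/10) = 54.95
  Stage 3: F_3 = 10^(7.96/10) = 6.252, G_3 = 10^(−7.48/10) = 0.1786
  Stage 4: F_4 = 10^(3.83/10) = 2.415, G_4 = 10^(14.5/10) = 28.18
Friis cascade:
  F = 2.350 + (3.083 − 1)/0.4256 + (6.252 − 1)/23.39 + (2.415 − 1)/4.178 = 7.808
NF = 10 log₁₀(7.808) = 8.93 dB

8.93 dB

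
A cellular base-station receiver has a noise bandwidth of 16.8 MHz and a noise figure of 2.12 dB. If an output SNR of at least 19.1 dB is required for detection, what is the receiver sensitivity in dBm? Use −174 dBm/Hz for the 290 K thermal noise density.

−80.5 dBm

Sensitivity = −174 + 10 log₁₀(B) + NF + SNR_min
= −174 + 72.25 + 2.12 + 19.1
= −80.53 dBm → −80.5 dBm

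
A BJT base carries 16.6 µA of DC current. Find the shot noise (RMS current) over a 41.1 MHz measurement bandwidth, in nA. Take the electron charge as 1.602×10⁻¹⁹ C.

I_n = √(2qI·B)
2qI·B = 2 × 1.602×10⁻¹⁹ × 1.66×10⁻⁵ × 4.11×10⁷ = 2.19×10⁻¹⁶ A²
I_n = √(2.19×10⁻¹⁶) = 1.48×10⁻⁸ A = 14.8 nA

14.8 nA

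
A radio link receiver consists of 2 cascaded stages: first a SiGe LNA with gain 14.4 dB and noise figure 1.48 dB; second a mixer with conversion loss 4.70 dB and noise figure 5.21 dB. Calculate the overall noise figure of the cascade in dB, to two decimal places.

1.73 dB

Convert to linear (a loss of L dB is a gain of −L dB): F_i = 10^(NF_i/10), G_i = 10^(G_i,dB/10)
  Stage 1: F_1 = 10^(1.48/10) = 1.406, G_1 = 10^(14.4/10) = 27.54
  Stage 2: F_2 = 10^(5.21/10) = 3.319, G_2 = 10^(−4.70/10) = 0.3388
Friis cascade:
  F = 1.406 + (3.319 − 1)/27.54 = 1.490
NF = 10 log₁₀(1.490) = 1.73 dB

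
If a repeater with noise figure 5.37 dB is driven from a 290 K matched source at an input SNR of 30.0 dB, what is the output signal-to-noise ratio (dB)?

24.63 dB

By definition F = SNR_in/SNR_out, so in dB: SNR_out = SNR_in − NF
SNR_out = 30.0 − 5.37 = 24.63 dB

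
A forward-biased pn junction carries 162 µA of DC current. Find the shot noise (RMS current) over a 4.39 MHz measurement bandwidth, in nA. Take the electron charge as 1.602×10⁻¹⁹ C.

I_n = √(2qI·B)
2qI·B = 2 × 1.602×10⁻¹⁹ × 1.62×10⁻⁴ × 4.39×10⁶ = 2.28×10⁻¹⁶ A²
I_n = √(2.28×10⁻¹⁶) = 1.51×10⁻⁸ A = 15.1 nA

15.1 nA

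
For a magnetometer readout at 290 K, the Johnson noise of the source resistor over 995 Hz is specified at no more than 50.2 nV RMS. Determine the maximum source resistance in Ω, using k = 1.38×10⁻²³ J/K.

158 Ω

Johnson–Nyquist: V_n = √(4kTRB) ⇒ R = V_n² / (4kTB)
4kTB = 4 × 1.38×10⁻²³ × 290 × 9.95×10² = 1.59×10⁻¹⁷
R = (5.02×10⁻⁸)² / 1.59×10⁻¹⁷ = 1.58×10² Ω = 158 Ω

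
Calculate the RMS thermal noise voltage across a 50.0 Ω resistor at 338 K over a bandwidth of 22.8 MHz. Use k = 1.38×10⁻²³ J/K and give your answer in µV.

V_n = √(4kTRB)
4kTRB = 4 × 1.38×10⁻²³ × 338 × 5.00×10¹ × 2.28×10⁷ = 2.13×10⁻¹¹ V²
V_n = √(2.13×10⁻¹¹) = 4.61×10⁻⁶ V = 4.61 µV

4.61 µV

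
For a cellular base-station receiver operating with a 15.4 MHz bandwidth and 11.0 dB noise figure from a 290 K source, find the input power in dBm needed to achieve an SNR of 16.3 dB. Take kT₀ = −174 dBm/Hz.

Sensitivity = −174 + 10 log₁₀(B) + NF + SNR_min
= −174 + 71.88 + 11.0 + 16.3
= −74.82 dBm → −74.8 dBm

−74.8 dBm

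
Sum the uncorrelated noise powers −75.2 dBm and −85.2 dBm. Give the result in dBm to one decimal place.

−74.8 dBm

Convert to linear, add, convert back:
P₁ = 3.02×10⁻¹¹ W, P₂ = 3.02×10⁻¹² W
P_tot = 3.32×10⁻¹¹ W → 10 log₁₀(P_tot / 10⁻³) = −74.8 dBm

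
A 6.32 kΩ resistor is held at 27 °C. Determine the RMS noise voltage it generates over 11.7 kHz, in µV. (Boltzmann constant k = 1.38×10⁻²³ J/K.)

1.11 µV

T = 27 °C + 273.15 = 300.15 K
V_n = √(4kTRB)
4kTRB = 4 × 1.38×10⁻²³ × 300.15 × 6.32×10³ × 1.17×10⁴ = 1.23×10⁻¹² V²
V_n = √(1.23×10⁻¹²) = 1.11×10⁻⁶ V = 1.11 µV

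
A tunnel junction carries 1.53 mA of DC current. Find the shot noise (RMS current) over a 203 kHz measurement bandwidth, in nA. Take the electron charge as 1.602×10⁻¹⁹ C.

I_n = √(2qI·B)
2qI·B = 2 × 1.602×10⁻¹⁹ × 1.53×10⁻³ × 2.03×10⁵ = 9.95×10⁻¹⁷ A²
I_n = √(9.95×10⁻¹⁷) = 9.98×10⁻⁹ A = 9.98 nA

9.98 nA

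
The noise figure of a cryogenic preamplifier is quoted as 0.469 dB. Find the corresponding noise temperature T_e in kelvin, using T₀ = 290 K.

33.1 K

F = 10^(0.469/10) = 1.11404
T_e = (F − 1)·T₀ = (1.11404 − 1) × 290 = 33.1 K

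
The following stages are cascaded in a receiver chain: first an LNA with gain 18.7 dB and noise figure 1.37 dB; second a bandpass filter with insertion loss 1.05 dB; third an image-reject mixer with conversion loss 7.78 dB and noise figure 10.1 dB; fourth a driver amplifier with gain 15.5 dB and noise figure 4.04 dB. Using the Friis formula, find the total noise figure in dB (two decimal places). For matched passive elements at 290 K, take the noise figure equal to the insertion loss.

2.28 dB

Convert to linear (a loss of L dB is a gain of −L dB): F_i = 10^(NF_i/10), G_i = 10^(G_i,dB/10)
  Stage 1: F_1 = 10^(1.37/10) = 1.371, G_1 = 10^(18.7/10) = 74.13
  Stage 2: F_2 = 10^(1.05/10) = 1.274, G_2 = 10^(−1.05/10) = 0.7852
  Stage 3: F_3 = 10^(10.1/10) = 10.23, G_3 = 10^(−7.78/10) = 0.1667
  Stage 4: F_4 = 10^(4.04/10) = 2.535, G_4 = 10^(15.5/10) = 35.48
Friis cascade:
  F = 1.371 + (1.274 − 1)/74.13 + (10.23 − 1)/58.21 + (2.535 − 1)/9.705 = 1.691
NF = 10 log₁₀(1.691) = 2.28 dB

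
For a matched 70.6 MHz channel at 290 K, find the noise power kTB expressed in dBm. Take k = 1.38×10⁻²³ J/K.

P_n = kTB = 1.38×10⁻²³ × 290 × 7.06×10⁷ = 2.83×10⁻¹³ W
In dBm: 10 log₁₀(2.83×10⁻¹³ / 10⁻³) = −95.5 dBm

−95.5 dBm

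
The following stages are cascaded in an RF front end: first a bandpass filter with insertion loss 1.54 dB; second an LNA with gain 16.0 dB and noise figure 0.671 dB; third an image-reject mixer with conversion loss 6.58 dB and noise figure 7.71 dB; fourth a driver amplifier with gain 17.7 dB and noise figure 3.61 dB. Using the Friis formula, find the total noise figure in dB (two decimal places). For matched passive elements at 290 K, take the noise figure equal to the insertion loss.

3.12 dB

Convert to linear (a loss of L dB is a gain of −L dB): F_i = 10^(NF_i/10), G_i = 10^(G_i,dB/10)
  Stage 1: F_1 = 10^(1.54/10) = 1.426, G_1 = 10^(−1.54/10) = 0.7015
  Stage 2: F_2 = 10^(0.671/10) = 1.167, G_2 = 10^(16.0/10) = 39.81
  Stage 3: F_3 = 10^(7.71/10) = 5.902, G_3 = 10^(−6.58/10) = 0.2198
  Stage 4: F_4 = 10^(3.61/10) = 2.296, G_4 = 10^(17.7/10) = 58.88
Friis cascade:
  F = 1.426 + (1.167 − 1)/0.7015 + (5.902 − 1)/27.93 + (2.296 − 1)/6.138 = 2.051
NF = 10 log₁₀(2.051) = 3.12 dB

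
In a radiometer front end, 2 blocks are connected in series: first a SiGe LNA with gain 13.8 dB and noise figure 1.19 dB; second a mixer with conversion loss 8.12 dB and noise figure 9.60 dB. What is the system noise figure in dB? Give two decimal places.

2.18 dB

Convert to linear (a loss of L dB is a gain of −L dB): F_i = 10^(NF_i/10), G_i = 10^(G_i,dB/10)
  Stage 1: F_1 = 10^(1.19/10) = 1.315, G_1 = 10^(13.8/10) = 23.99
  Stage 2: F_2 = 10^(9.60/10) = 9.120, G_2 = 10^(−8.12/10) = 0.1542
Friis cascade:
  F = 1.315 + (9.120 − 1)/23.99 = 1.654
NF = 10 log₁₀(1.654) = 2.18 dB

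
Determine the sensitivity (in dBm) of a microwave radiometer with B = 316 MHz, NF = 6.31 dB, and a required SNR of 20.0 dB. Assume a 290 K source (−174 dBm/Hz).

Sensitivity = −174 + 10 log₁₀(B) + NF + SNR_min
= −174 + 85 + 6.31 + 20.0
= −62.69 dBm → −62.7 dBm

−62.7 dBm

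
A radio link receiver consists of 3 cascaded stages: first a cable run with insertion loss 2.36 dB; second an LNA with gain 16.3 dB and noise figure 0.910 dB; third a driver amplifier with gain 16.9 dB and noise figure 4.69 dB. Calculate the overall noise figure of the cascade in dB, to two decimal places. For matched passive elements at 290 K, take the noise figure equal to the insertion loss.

3.43 dB

Convert to linear (a loss of L dB is a gain of −L dB): F_i = 10^(NF_i/10), G_i = 10^(G_i,dB/10)
  Stage 1: F_1 = 10^(2.36/10) = 1.722, G_1 = 10^(−2.36/10) = 0.5808
  Stage 2: F_2 = 10^(0.910/10) = 1.233, G_2 = 10^(16.3/10) = 42.66
  Stage 3: F_3 = 10^(4.69/10) = 2.944, G_3 = 10^(16.9/10) = 48.98
Friis cascade:
  F = 1.722 + (1.233 − 1)/0.5808 + (2.944 − 1)/24.77 = 2.202
NF = 10 log₁₀(2.202) = 3.43 dB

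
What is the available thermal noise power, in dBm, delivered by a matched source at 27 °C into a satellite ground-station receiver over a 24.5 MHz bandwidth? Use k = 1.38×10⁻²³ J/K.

−99.9 dBm

T = 27 °C + 273.15 = 300.15 K
P_n = kTB = 1.38×10⁻²³ × 300.15 × 2.45×10⁷ = 1.01×10⁻¹³ W
In dBm: 10 log₁₀(1.01×10⁻¹³ / 10⁻³) = −99.9 dBm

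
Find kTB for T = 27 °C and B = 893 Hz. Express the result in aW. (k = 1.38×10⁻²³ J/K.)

3.70 aW

T = 27 °C + 273.15 = 300.15 K
P_n = kTB = 1.38×10⁻²³ × 300.15 × 8.93×10² = 3.70×10⁻¹⁸ W = 3.70 aW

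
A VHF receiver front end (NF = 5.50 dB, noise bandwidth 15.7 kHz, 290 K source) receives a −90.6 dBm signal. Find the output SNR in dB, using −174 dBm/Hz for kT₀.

Noise floor: N = −174 + 10 log₁₀(B) + NF
10 log₁₀(1.57×10⁴) = 41.96 dB
N = −174 + 41.96 + 5.50 = −126.54 dBm
SNR = P_sig − N = −90.6 − (−126.54) = 35.94 dB → 35.9 dB

35.9 dB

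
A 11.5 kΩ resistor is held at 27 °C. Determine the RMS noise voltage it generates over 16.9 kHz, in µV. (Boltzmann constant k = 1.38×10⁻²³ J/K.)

T = 27 °C + 273.15 = 300.15 K
V_n = √(4kTRB)
4kTRB = 4 × 1.38×10⁻²³ × 300.15 × 1.15×10⁴ × 1.69×10⁴ = 3.22×10⁻¹² V²
V_n = √(3.22×10⁻¹²) = 1.79×10⁻⁶ V = 1.79 µV

1.79 µV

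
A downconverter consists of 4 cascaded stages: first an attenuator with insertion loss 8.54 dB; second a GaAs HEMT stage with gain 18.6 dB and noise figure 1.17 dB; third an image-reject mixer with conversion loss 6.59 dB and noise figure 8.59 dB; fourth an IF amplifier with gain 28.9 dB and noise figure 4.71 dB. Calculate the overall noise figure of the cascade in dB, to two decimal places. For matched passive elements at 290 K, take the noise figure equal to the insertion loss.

10.35 dB

Convert to linear (a loss of L dB is a gain of −L dB): F_i = 10^(NF_i/10), G_i = 10^(G_i,dB/10)
  Stage 1: F_1 = 10^(8.54/10) = 7.145, G_1 = 10^(−8.54/10) = 0.1400
  Stage 2: F_2 = 10^(1.17/10) = 1.309, G_2 = 10^(18.6/10) = 72.44
  Stage 3: F_3 = 10^(8.59/10) = 7.228, G_3 = 10^(−6.59/10) = 0.2193
  Stage 4: F_4 = 10^(4.71/10) = 2.958, G_4 = 10^(28.9/10) = 776.2
Friis cascade:
  F = 7.145 + (1.309 − 1)/0.1400 + (7.228 − 1)/10.14 + (2.958 − 1)/2.223 = 10.85
NF = 10 log₁₀(10.85) = 10.35 dB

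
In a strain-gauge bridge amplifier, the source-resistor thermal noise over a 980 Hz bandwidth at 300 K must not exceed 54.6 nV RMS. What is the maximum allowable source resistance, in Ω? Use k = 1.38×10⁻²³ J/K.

184 Ω

Johnson–Nyquist: V_n = √(4kTRB) ⇒ R = V_n² / (4kTB)
4kTB = 4 × 1.38×10⁻²³ × 300 × 9.80×10² = 1.62×10⁻¹⁷
R = (5.46×10⁻⁸)² / 1.62×10⁻¹⁷ = 1.84×10² Ω = 184 Ω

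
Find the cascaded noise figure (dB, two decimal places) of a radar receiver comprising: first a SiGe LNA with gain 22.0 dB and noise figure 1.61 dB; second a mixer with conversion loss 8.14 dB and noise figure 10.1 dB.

1.78 dB

Convert to linear (a loss of L dB is a gain of −L dB): F_i = 10^(NF_i/10), G_i = 10^(G_i,dB/10)
  Stage 1: F_1 = 10^(1.61/10) = 1.449, G_1 = 10^(22.0/10) = 158.5
  Stage 2: F_2 = 10^(10.1/10) = 10.23, G_2 = 10^(−8.14/10) = 0.1535
Friis cascade:
  F = 1.449 + (10.23 − 1)/158.5 = 1.507
NF = 10 log₁₀(1.507) = 1.78 dB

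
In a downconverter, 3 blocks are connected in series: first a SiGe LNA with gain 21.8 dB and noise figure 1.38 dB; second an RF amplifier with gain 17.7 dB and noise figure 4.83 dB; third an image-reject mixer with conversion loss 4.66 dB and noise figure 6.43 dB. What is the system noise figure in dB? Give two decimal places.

1.42 dB

Convert to linear (a loss of L dB is a gain of −L dB): F_i = 10^(NF_i/10), G_i = 10^(G_i,dB/10)
  Stage 1: F_1 = 10^(1.38/10) = 1.374, G_1 = 10^(21.8/10) = 151.4
  Stage 2: F_2 = 10^(4.83/10) = 3.041, G_2 = 10^(17.7/10) = 58.88
  Stage 3: F_3 = 10^(6.43/10) = 4.395, G_3 = 10^(−4.66/10) = 0.3420
Friis cascade:
  F = 1.374 + (3.041 − 1)/151.4 + (4.395 − 1)/8913 = 1.388
NF = 10 log₁₀(1.388) = 1.42 dB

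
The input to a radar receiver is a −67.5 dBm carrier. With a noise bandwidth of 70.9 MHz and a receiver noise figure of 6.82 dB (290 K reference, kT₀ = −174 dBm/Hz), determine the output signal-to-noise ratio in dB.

21.2 dB

Noise floor: N = −174 + 10 log₁₀(B) + NF
10 log₁₀(7.09×10⁷) = 78.51 dB
N = −174 + 78.51 + 6.82 = −88.67 dBm
SNR = P_sig − N = −67.5 − (−88.67) = 21.17 dB → 21.2 dB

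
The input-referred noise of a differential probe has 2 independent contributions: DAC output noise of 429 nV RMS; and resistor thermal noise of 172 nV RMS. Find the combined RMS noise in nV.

462 nV

Uncorrelated sources add in power (mean-square): V_tot = √(ΣV_i²)
V_tot = √[(4.29×10⁻⁷)² + (1.72×10⁻⁷)²] = 4.62×10⁻⁷ V = 462 nV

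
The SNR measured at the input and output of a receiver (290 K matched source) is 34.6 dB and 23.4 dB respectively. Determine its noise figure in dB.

11.2 dB

NF (dB) = SNR_in(dB) − SNR_out(dB) when the source is at T₀
NF = 34.6 − 23.4 = 11.2 dB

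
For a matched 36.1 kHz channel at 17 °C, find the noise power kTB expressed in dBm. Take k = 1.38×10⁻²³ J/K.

−128.4 dBm

T = 17 °C + 273.15 = 290.15 K
P_n = kTB = 1.38×10⁻²³ × 290.15 × 3.61×10⁴ = 1.45×10⁻¹⁶ W
In dBm: 10 log₁₀(1.45×10⁻¹⁶ / 10⁻³) = −128.4 dBm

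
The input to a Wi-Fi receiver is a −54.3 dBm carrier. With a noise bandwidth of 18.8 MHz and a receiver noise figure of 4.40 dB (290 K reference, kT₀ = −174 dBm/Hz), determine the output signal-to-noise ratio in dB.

42.6 dB

Noise floor: N = −174 + 10 log₁₀(B) + NF
10 log₁₀(1.88×10⁷) = 72.74 dB
N = −174 + 72.74 + 4.40 = −96.86 dBm
SNR = P_sig − N = −54.3 − (−96.86) = 42.56 dB → 42.6 dB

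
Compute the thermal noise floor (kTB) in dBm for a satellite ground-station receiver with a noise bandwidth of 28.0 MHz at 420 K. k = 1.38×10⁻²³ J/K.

−97.9 dBm

P_n = kTB = 1.38×10⁻²³ × 420 × 2.80×10⁷ = 1.62×10⁻¹³ W
In dBm: 10 log₁₀(1.62×10⁻¹³ / 10⁻³) = −97.9 dBm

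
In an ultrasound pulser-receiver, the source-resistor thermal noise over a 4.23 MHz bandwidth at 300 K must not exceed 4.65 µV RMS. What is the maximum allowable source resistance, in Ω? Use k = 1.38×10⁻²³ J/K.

Johnson–Nyquist: V_n = √(4kTRB) ⇒ R = V_n² / (4kTB)
4kTB = 4 × 1.38×10⁻²³ × 300 × 4.23×10⁶ = 7.00×10⁻¹⁴
R = (4.65×10⁻⁶)² / 7.00×10⁻¹⁴ = 3.09×10² Ω = 309 Ω

309 Ω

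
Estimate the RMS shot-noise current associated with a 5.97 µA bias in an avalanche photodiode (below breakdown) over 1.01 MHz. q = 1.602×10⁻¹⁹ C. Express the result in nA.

I_n = √(2qI·B)
2qI·B = 2 × 1.602×10⁻¹⁹ × 5.97×10⁻⁶ × 1.01×10⁶ = 1.93×10⁻¹⁸ A²
I_n = √(1.93×10⁻¹⁸) = 1.39×10⁻⁹ A = 1.39 nA

1.39 nA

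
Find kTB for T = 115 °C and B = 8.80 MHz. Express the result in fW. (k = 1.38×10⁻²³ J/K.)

T = 115 °C + 273.15 = 388.15 K
P_n = kTB = 1.38×10⁻²³ × 388.15 × 8.80×10⁶ = 4.71×10⁻¹⁴ W = 47.1 fW

47.1 fW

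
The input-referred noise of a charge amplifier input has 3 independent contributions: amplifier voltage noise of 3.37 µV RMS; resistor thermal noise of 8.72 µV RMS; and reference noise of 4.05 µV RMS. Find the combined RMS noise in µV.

Uncorrelated sources add in power (mean-square): V_tot = √(ΣV_i²)
V_tot = √[(3.37×10⁻⁶)² + (8.72×10⁻⁶)² + (4.05×10⁻⁶)²] = 1.02×10⁻⁵ V = 10.2 µV

10.2 µV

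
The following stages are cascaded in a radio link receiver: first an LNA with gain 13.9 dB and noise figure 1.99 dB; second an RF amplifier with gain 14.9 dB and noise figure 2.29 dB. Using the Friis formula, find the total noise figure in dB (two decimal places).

2.07 dB

Convert to linear (a loss of L dB is a gain of −L dB): F_i = 10^(NF_i/10), G_i = 10^(G_i,dB/10)
  Stage 1: F_1 = 10^(1.99/10) = 1.581, G_1 = 10^(13.9/10) = 24.55
  Stage 2: F_2 = 10^(2.29/10) = 1.694, G_2 = 10^(14.9/10) = 30.90
Friis cascade:
  F = 1.581 + (1.694 − 1)/24.55 = 1.610
NF = 10 log₁₀(1.610) = 2.07 dB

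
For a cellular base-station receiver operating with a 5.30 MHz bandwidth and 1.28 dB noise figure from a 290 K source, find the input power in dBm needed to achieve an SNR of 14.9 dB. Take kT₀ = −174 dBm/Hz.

−90.6 dBm

Sensitivity = −174 + 10 log₁₀(B) + NF + SNR_min
= −174 + 67.24 + 1.28 + 14.9
= −90.58 dBm → −90.6 dBm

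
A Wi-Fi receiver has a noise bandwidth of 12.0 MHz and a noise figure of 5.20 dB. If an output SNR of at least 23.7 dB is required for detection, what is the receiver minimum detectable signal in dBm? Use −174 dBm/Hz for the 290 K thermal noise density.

−74.3 dBm

Sensitivity = −174 + 10 log₁₀(B) + NF + SNR_min
= −174 + 70.79 + 5.20 + 23.7
= −74.31 dBm → −74.3 dBm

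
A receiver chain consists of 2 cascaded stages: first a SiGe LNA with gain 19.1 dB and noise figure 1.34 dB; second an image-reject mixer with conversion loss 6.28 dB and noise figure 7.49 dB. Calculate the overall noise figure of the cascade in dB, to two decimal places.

1.52 dB

Convert to linear (a loss of L dB is a gain of −L dB): F_i = 10^(NF_i/10), G_i = 10^(G_i,dB/10)
  Stage 1: F_1 = 10^(1.34/10) = 1.361, G_1 = 10^(19.1/10) = 81.28
  Stage 2: F_2 = 10^(7.49/10) = 5.610, G_2 = 10^(−6.28/10) = 0.2355
Friis cascade:
  F = 1.361 + (5.610 − 1)/81.28 = 1.418
NF = 10 log₁₀(1.418) = 1.52 dB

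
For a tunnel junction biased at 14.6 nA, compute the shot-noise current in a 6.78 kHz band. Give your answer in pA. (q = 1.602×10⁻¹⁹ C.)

5.63 pA

I_n = √(2qI·B)
2qI·B = 2 × 1.602×10⁻¹⁹ × 1.46×10⁻⁸ × 6.78×10³ = 3.17×10⁻²³ A²
I_n = √(3.17×10⁻²³) = 5.63×10⁻¹² A = 5.63 pA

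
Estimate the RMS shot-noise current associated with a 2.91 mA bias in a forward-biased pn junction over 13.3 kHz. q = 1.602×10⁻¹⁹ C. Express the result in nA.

I_n = √(2qI·B)
2qI·B = 2 × 1.602×10⁻¹⁹ × 2.91×10⁻³ × 1.33×10⁴ = 1.24×10⁻¹⁷ A²
I_n = √(1.24×10⁻¹⁷) = 3.52×10⁻⁹ A = 3.52 nA

3.52 nA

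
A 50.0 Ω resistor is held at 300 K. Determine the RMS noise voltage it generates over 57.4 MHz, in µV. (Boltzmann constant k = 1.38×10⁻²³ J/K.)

V_n = √(4kTRB)
4kTRB = 4 × 1.38×10⁻²³ × 300 × 5.00×10¹ × 5.74×10⁷ = 4.75×10⁻¹¹ V²
V_n = √(4.75×10⁻¹¹) = 6.89×10⁻⁶ V = 6.89 µV

6.89 µV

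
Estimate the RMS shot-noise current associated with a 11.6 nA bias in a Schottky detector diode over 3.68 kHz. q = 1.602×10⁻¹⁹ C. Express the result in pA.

3.70 pA

I_n = √(2qI·B)
2qI·B = 2 × 1.602×10⁻¹⁹ × 1.16×10⁻⁸ × 3.68×10³ = 1.37×10⁻²³ A²
I_n = √(1.37×10⁻²³) = 3.70×10⁻¹² A = 3.70 pA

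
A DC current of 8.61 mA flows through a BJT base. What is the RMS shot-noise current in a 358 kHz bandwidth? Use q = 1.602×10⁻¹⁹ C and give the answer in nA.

31.4 nA

I_n = √(2qI·B)
2qI·B = 2 × 1.602×10⁻¹⁹ × 8.61×10⁻³ × 3.58×10⁵ = 9.88×10⁻¹⁶ A²
I_n = √(9.88×10⁻¹⁶) = 3.14×10⁻⁸ A = 31.4 nA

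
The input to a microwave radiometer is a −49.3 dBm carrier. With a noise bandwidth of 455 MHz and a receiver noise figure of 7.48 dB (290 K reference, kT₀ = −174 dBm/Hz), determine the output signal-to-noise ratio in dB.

Noise floor: N = −174 + 10 log₁₀(B) + NF
10 log₁₀(4.55×10⁸) = 86.58 dB
N = −174 + 86.58 + 7.48 = −79.94 dBm
SNR = P_sig − N = −49.3 − (−79.94) = 30.64 dB → 30.6 dB

30.6 dB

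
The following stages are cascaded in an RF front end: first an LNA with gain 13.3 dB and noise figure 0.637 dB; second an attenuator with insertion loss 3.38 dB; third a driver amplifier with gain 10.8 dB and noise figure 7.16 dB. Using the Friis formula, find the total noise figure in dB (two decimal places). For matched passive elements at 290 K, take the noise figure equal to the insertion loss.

2.15 dB

Convert to linear (a loss of L dB is a gain of −L dB): F_i = 10^(NF_i/10), G_i = 10^(G_i,dB/10)
  Stage 1: F_1 = 10^(0.637/10) = 1.158, G_1 = 10^(13.3/10) = 21.38
  Stage 2: F_2 = 10^(3.38/10) = 2.178, G_2 = 10^(−3.38/10) = 0.4592
  Stage 3: F_3 = 10^(7.16/10) = 5.200, G_3 = 10^(10.8/10) = 12.02
Friis cascade:
  F = 1.158 + (2.178 − 1)/21.38 + (5.200 − 1)/9.817 = 1.641
NF = 10 log₁₀(1.641) = 2.15 dB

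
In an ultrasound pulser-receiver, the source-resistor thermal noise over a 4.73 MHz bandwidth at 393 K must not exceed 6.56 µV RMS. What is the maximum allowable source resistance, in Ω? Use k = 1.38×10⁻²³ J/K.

419 Ω

Johnson–Nyquist: V_n = √(4kTRB) ⇒ R = V_n² / (4kTB)
4kTB = 4 × 1.38×10⁻²³ × 393 × 4.73×10⁶ = 1.03×10⁻¹³
R = (6.56×10⁻⁶)² / 1.03×10⁻¹³ = 4.19×10² Ω = 419 Ω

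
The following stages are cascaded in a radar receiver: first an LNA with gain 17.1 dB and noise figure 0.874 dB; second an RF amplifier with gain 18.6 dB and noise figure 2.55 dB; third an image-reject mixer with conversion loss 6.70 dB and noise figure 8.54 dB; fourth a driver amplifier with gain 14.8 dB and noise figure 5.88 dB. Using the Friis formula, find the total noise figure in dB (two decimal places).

Convert to linear (a loss of L dB is a gain of −L dB): F_i = 10^(NF_i/10), G_i = 10^(G_i,dB/10)
  Stage 1: F_1 = 10^(0.874/10) = 1.223, G_1 = 10^(17.1/10) = 51.29
  Stage 2: F_2 = 10^(2.55/10) = 1.799, G_2 = 10^(18.6/10) = 72.44
  Stage 3: F_3 = 10^(8.54/10) = 7.145, G_3 = 10^(−6.70/10) = 0.2138
  Stage 4: F_4 = 10^(5.88/10) = 3.873, G_4 = 10^(14.8/10) = 30.20
Friis cascade:
  F = 1.223 + (1.799 − 1)/51.29 + (7.145 − 1)/3715 + (3.873 − 1)/794.3 = 1.244
NF = 10 log₁₀(1.244) = 0.95 dB

0.95 dB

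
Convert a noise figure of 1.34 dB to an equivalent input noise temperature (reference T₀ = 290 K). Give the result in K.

105 K

F = 10^(1.34/10) = 1.36144
T_e = (F − 1)·T₀ = (1.36144 − 1) × 290 = 105 K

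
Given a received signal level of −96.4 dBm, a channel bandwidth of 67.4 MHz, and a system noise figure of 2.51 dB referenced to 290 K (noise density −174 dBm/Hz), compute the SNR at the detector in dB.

−3.2 dB

Noise floor: N = −174 + 10 log₁₀(B) + NF
10 log₁₀(6.74×10⁷) = 78.29 dB
N = −174 + 78.29 + 2.51 = −93.20 dBm
SNR = P_sig − N = −96.4 − (−93.20) = −3.20 dB → −3.2 dB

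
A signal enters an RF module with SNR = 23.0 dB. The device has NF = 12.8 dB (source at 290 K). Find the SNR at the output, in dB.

By definition F = SNR_in/SNR_out, so in dB: SNR_out = SNR_in − NF
SNR_out = 23.0 − 12.8 = 10.2 dB

10.2 dB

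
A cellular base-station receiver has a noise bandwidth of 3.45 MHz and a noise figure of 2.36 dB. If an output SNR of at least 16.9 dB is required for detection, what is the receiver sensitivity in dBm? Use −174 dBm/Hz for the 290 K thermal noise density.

Sensitivity = −174 + 10 log₁₀(B) + NF + SNR_min
= −174 + 65.38 + 2.36 + 16.9
= −89.36 dBm → −89.4 dBm

−89.4 dBm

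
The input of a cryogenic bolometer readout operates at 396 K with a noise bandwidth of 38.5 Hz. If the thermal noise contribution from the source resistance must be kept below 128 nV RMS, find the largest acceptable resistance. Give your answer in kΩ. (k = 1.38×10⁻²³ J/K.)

Johnson–Nyquist: V_n = √(4kTRB) ⇒ R = V_n² / (4kTB)
4kTB = 4 × 1.38×10⁻²³ × 396 × 3.85×10¹ = 8.42×10⁻¹⁹
R = (1.28×10⁻⁷)² / 8.42×10⁻¹⁹ = 1.95×10⁴ Ω = 19.5 kΩ

19.5 kΩ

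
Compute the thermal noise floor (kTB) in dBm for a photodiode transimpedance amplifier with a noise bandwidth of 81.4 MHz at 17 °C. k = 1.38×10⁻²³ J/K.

T = 17 °C + 273.15 = 290.15 K
P_n = kTB = 1.38×10⁻²³ × 290.15 × 8.14×10⁷ = 3.26×10⁻¹³ W
In dBm: 10 log₁₀(3.26×10⁻¹³ / 10⁻³) = −94.9 dBm

−94.9 dBm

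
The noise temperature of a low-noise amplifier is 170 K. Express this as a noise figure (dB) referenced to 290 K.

2.00 dB

F = 1 + T_e/T₀ = 1 + 170/290 = 1.58621
NF = 10 log₁₀(1.58621) = 2.00 dB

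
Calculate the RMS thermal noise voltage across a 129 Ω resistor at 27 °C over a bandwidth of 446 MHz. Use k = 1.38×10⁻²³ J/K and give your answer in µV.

30.9 µV

T = 27 °C + 273.15 = 300.15 K
V_n = √(4kTRB)
4kTRB = 4 × 1.38×10⁻²³ × 300.15 × 1.29×10² × 4.46×10⁸ = 9.53×10⁻¹⁰ V²
V_n = √(9.53×10⁻¹⁰) = 3.09×10⁻⁵ V = 30.9 µV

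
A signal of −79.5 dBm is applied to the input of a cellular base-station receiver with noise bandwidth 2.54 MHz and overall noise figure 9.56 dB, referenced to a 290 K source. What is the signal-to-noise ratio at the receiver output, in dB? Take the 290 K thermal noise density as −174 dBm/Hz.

Noise floor: N = −174 + 10 log₁₀(B) + NF
10 log₁₀(2.54×10⁶) = 64.05 dB
N = −174 + 64.05 + 9.56 = −100.39 dBm
SNR = P_sig − N = −79.5 − (−100.39) = 20.89 dB → 20.9 dB

20.9 dB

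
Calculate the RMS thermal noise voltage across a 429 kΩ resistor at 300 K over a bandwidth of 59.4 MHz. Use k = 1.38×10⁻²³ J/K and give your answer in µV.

650 µV

V_n = √(4kTRB)
4kTRB = 4 × 1.38×10⁻²³ × 300 × 4.29×10⁵ × 5.94×10⁷ = 4.22×10⁻⁷ V²
V_n = √(4.22×10⁻⁷) = 6.50×10⁻⁴ V = 650 µV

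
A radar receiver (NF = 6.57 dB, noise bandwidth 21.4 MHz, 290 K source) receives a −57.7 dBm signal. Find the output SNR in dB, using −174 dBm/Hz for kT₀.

Noise floor: N = −174 + 10 log₁₀(B) + NF
10 log₁₀(2.14×10⁷) = 73.3 dB
N = −174 + 73.3 + 6.57 = −94.13 dBm
SNR = P_sig − N = −57.7 − (−94.13) = 36.43 dB → 36.4 dB

36.4 dB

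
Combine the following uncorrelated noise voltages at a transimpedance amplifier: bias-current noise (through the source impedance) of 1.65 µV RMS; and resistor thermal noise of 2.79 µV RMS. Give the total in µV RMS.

3.24 µV

Uncorrelated sources add in power (mean-square): V_tot = √(ΣV_i²)
V_tot = √[(1.65×10⁻⁶)² + (2.79×10⁻⁶)²] = 3.24×10⁻⁶ V = 3.24 µV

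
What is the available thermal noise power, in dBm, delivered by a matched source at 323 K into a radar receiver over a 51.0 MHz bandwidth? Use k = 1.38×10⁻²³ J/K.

−96.4 dBm

P_n = kTB = 1.38×10⁻²³ × 323 × 5.10×10⁷ = 2.27×10⁻¹³ W
In dBm: 10 log₁₀(2.27×10⁻¹³ / 10⁻³) = −96.4 dBm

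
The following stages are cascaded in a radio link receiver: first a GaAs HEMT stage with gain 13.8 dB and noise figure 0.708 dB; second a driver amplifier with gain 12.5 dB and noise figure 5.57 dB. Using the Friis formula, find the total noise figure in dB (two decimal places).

Convert to linear (a loss of L dB is a gain of −L dB): F_i = 10^(NF_i/10), G_i = 10^(G_i,dB/10)
  Stage 1: F_1 = 10^(0.708/10) = 1.177, G_1 = 10^(13.8/10) = 23.99
  Stage 2: F_2 = 10^(5.57/10) = 3.606, G_2 = 10^(12.5/10) = 17.78
Friis cascade:
  F = 1.177 + (3.606 − 1)/23.99 = 1.286
NF = 10 log₁₀(1.286) = 1.09 dB

1.09 dB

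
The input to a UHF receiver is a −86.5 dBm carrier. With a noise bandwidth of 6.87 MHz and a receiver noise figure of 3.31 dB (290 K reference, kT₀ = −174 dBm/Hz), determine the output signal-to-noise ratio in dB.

15.8 dB

Noise floor: N = −174 + 10 log₁₀(B) + NF
10 log₁₀(6.87×10⁶) = 68.37 dB
N = −174 + 68.37 + 3.31 = −102.32 dBm
SNR = P_sig − N = −86.5 − (−102.32) = 15.82 dB → 15.8 dB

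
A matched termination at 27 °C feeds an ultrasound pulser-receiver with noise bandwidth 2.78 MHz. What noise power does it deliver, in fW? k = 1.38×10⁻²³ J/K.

T = 27 °C + 273.15 = 300.15 K
P_n = kTB = 1.38×10⁻²³ × 300.15 × 2.78×10⁶ = 1.15×10⁻¹⁴ W = 11.5 fW

11.5 fW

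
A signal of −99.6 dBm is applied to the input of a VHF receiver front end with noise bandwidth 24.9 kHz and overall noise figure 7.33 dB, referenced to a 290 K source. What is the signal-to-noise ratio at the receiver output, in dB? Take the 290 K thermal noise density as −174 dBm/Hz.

23.1 dB

Noise floor: N = −174 + 10 log₁₀(B) + NF
10 log₁₀(2.49×10⁴) = 43.96 dB
N = −174 + 43.96 + 7.33 = −122.71 dBm
SNR = P_sig − N = −99.6 − (−122.71) = 23.11 dB → 23.1 dB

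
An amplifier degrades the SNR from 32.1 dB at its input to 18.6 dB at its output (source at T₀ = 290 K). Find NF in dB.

NF (dB) = SNR_in(dB) − SNR_out(dB) when the source is at T₀
NF = 32.1 − 18.6 = 13.5 dB

13.5 dB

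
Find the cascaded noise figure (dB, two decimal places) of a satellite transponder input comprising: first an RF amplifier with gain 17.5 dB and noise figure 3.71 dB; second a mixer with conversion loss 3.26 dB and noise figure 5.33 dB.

Convert to linear (a loss of L dB is a gain of −L dB): F_i = 10^(NF_i/10), G_i = 10^(G_i,dB/10)
  Stage 1: F_1 = 10^(3.71/10) = 2.350, G_1 = 10^(17.5/10) = 56.23
  Stage 2: F_2 = 10^(5.33/10) = 3.412, G_2 = 10^(−3.26/10) = 0.4721
Friis cascade:
  F = 2.350 + (3.412 − 1)/56.23 = 2.393
NF = 10 log₁₀(2.393) = 3.79 dB

3.79 dB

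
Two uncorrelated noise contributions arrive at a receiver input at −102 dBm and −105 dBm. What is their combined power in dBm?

−100.2 dBm

Convert to linear, add, convert back:
P₁ = 6.31×10⁻¹⁴ W, P₂ = 3.16×10⁻¹⁴ W
P_tot = 9.47×10⁻¹⁴ W → 10 log₁₀(P_tot / 10⁻³) = −100.2 dBm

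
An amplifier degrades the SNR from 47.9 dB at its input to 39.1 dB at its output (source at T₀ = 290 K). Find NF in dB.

8.8 dB

NF (dB) = SNR_in(dB) − SNR_out(dB) when the source is at T₀
NF = 47.9 − 39.1 = 8.8 dB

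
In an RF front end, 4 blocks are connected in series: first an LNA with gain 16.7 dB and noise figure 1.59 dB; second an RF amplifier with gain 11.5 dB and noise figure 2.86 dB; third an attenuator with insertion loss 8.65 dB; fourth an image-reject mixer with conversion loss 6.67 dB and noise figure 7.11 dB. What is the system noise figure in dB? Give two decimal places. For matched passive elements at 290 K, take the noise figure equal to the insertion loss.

1.81 dB

Convert to linear (a loss of L dB is a gain of −L dB): F_i = 10^(NF_i/10), G_i = 10^(G_i,dB/10)
  Stage 1: F_1 = 10^(1.59/10) = 1.442, G_1 = 10^(16.7/10) = 46.77
  Stage 2: F_2 = 10^(2.86/10) = 1.932, G_2 = 10^(11.5/10) = 14.13
  Stage 3: F_3 = 10^(8.65/10) = 7.328, G_3 = 10^(−8.65/10) = 0.1365
  Stage 4: F_4 = 10^(7.11/10) = 5.140, G_4 = 10^(−6.67/10) = 0.2153
Friis cascade:
  F = 1.442 + (1.932 − 1)/46.77 + (7.328 − 1)/660.7 + (5.140 − 1)/90.16 = 1.518
NF = 10 log₁₀(1.518) = 1.81 dB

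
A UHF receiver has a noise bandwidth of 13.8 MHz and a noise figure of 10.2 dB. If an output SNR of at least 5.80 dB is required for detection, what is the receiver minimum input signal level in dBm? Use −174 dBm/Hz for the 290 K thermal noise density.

Sensitivity = −174 + 10 log₁₀(B) + NF + SNR_min
= −174 + 71.4 + 10.2 + 5.80
= −86.60 dBm → −86.6 dBm

−86.6 dBm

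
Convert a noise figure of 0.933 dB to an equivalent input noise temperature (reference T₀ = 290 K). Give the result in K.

F = 10^(0.933/10) = 1.23965
T_e = (F − 1)·T₀ = (1.23965 − 1) × 290 = 69.5 K

69.5 K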